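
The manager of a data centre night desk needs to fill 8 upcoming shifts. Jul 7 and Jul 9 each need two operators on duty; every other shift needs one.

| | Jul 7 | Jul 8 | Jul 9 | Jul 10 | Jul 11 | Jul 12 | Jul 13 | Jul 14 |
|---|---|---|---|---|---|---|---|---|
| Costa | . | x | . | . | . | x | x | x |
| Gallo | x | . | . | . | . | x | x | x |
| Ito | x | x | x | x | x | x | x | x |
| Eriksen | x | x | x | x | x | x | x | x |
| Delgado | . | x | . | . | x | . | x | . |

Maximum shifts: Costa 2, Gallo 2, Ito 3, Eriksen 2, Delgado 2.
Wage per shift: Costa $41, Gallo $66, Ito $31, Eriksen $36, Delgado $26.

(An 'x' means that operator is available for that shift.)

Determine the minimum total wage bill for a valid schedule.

Jul 9 can only be covered by Ito and Eriksen, so that assignment is forced.
Picking the cheapest available operator for each shift independently would cost $305, but that ignores the shift limits.
An optimal schedule: Jul 7→Ito+Eriksen, Jul 8→Delgado, Jul 9→Ito+Eriksen, Jul 10→Ito, Jul 11→Delgado, Jul 12→Costa, Jul 13→Gallo, Jul 14→Costa.
Total: 31 + 36 + 26 + 31 + 36 + 31 + 26 + 41 + 66 + 41 = $365.

$365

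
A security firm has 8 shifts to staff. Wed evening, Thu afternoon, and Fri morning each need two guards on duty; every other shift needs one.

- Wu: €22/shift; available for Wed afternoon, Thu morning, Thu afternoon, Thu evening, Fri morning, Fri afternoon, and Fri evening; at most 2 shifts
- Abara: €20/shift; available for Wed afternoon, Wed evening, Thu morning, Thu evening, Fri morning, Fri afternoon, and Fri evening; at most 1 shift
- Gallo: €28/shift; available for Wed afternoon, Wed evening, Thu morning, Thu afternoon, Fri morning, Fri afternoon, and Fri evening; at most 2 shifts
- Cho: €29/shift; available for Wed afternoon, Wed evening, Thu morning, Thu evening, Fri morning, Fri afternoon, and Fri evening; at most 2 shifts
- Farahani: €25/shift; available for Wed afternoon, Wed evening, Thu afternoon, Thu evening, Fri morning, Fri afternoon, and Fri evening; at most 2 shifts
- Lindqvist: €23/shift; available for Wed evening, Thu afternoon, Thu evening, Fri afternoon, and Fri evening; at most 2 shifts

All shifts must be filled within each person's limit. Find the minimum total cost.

Picking the cheapest available guard for each shift independently would cost €230, but that ignores the shift limits.
An optimal schedule: Wed afternoon→Wu, Wed evening→Cho+Lindqvist, Thu morning→Wu, Thu afternoon→Gallo+Farahani, Thu evening→Abara, Fri morning→Cho+Farahani, Fri afternoon→Gallo, Fri evening→Lindqvist.
Total: 22 + 29 + 23 + 22 + 28 + 25 + 20 + 29 + 25 + 28 + 23 = €274.

€274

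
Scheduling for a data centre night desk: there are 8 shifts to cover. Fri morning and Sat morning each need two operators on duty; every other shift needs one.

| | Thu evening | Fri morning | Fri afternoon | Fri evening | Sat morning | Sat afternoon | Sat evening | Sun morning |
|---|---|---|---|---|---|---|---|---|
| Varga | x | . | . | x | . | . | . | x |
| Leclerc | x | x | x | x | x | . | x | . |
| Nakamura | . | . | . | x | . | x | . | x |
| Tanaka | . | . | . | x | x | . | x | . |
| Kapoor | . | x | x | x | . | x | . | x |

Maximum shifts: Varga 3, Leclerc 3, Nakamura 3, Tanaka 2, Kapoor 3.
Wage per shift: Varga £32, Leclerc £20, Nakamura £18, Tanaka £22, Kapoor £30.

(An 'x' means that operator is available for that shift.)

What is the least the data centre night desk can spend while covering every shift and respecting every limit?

£218

Fri morning can only be covered by Leclerc and Kapoor, so that assignment is forced.
Sat morning can only be covered by Leclerc and Tanaka, so that assignment is forced.
Picking the cheapest available operator for each shift independently would cost £206, but that ignores the shift limits.
An optimal schedule: Thu evening→Leclerc, Fri morning→Leclerc+Kapoor, Fri afternoon→Kapoor, Fri evening→Nakamura, Sat morning→Leclerc+Tanaka, Sat afternoon→Nakamura, Sat evening→Tanaka, Sun morning→Nakamura.
Total: 20 + 20 + 30 + 30 + 18 + 20 + 22 + 18 + 22 + 18 = £218.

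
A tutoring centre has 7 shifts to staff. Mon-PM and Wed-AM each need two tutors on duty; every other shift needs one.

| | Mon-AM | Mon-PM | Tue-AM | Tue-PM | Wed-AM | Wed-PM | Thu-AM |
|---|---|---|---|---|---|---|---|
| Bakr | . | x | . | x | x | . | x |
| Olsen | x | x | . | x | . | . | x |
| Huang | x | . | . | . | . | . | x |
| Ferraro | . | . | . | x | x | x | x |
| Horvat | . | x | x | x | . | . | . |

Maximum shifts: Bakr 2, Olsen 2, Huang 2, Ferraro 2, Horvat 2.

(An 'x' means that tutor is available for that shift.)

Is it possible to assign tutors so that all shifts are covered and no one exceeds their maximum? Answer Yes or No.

Yes

Tue-AM can only be covered by Horvat, so that assignment is forced.
Wed-AM can only be covered by Bakr and Ferraro, so that assignment is forced.
Wed-PM can only be covered by Ferraro, so that assignment is forced.
One valid schedule: Mon-AM→Olsen, Mon-PM→Bakr+Olsen, Tue-AM→Horvat, Tue-PM→Horvat, Wed-AM→Bakr+Ferraro, Wed-PM→Ferraro, Thu-AM→Huang.
Loads: Bakr 2/2, Olsen 2/2, Huang 1/2, Ferraro 2/2, Horvat 2/2 — all within limits.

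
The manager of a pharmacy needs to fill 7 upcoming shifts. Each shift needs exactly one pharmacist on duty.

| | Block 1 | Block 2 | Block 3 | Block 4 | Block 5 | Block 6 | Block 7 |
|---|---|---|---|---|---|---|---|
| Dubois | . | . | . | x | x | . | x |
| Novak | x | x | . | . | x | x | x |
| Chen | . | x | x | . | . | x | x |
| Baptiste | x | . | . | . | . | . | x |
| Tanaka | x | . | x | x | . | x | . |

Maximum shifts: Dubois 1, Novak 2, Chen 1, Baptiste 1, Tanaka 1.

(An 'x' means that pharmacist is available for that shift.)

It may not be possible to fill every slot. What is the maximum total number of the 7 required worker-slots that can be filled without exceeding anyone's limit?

Total capacity across all pharmacists is 1+2+1+1+1 = 6, and 7 slots are needed, so at most 6 can be filled.
An assignment achieving 6: Block 1→Baptiste, Block 2→Novak, Block 3→Chen, Block 4→Dubois, Block 5→Novak, Block 6→Tanaka.
Loads: Dubois 1/1, Novak 2/2, Chen 1/1, Baptiste 1/1, Tanaka 1/1.

6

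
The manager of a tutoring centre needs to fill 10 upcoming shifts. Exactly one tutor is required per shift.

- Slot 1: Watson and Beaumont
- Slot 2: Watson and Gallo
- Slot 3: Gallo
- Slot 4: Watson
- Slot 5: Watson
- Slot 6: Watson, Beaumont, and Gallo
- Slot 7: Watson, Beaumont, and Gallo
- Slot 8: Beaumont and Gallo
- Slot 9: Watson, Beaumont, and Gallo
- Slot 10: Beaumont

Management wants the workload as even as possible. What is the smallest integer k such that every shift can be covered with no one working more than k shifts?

4

With 3 tutors and 10 worker-slots to fill, someone must work at least ⌈10/3⌉ = 4 shifts, so k ≥ 4.
k = 4 works: Slot 1→Watson, Slot 2→Watson, Slot 3→Gallo, Slot 4→Watson, Slot 5→Watson, Slot 6→Beaumont, Slot 7→Beaumont, Slot 8→Beaumont, Slot 9→Gallo, Slot 10→Beaumont.
Loads: Watson 4, Beaumont 4, Gallo 2 — all ≤ 4.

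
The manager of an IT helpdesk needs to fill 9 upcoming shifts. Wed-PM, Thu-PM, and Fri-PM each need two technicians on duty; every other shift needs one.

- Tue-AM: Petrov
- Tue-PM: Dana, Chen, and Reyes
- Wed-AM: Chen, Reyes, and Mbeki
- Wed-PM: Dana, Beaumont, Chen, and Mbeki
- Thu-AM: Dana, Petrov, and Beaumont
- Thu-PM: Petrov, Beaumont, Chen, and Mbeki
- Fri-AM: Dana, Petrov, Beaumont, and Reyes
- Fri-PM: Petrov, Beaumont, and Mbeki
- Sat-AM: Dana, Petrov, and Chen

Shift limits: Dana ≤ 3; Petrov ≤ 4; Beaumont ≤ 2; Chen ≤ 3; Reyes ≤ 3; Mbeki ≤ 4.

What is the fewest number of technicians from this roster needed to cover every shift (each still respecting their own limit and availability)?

12 slots to fill and no one can take more than 4, so at least ⌈12/4⌉ = 3 technicians are needed.
Any 3 technicians together have capacity at most 4+4+3 = 11 < 12 slots, so 3 can never suffice.
Dana, Petrov, Beaumont, and Chen alone can cover everything: Tue-AM→Petrov, Tue-PM→Dana, Wed-AM→Chen, Wed-PM→Dana+Beaumont, Thu-AM→Dana, Thu-PM→Petrov+Chen, Fri-AM→Petrov, Fri-PM→Petrov+Beaumont, Sat-AM→Chen.

4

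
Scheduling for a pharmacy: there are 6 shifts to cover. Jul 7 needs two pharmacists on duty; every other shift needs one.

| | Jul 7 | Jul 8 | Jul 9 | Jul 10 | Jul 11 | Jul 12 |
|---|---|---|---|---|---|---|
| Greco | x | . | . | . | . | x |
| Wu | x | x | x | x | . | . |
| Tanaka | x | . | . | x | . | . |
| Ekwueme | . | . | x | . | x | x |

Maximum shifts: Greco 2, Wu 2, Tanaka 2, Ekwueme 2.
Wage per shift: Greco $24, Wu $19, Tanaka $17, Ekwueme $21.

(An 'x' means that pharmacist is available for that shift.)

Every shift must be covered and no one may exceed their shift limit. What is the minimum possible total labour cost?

$138

Jul 8 can only be covered by Wu, so that assignment is forced.
Jul 11 can only be covered by Ekwueme, so that assignment is forced.
Picking the cheapest available pharmacist for each shift independently would cost $133, but that ignores the shift limits.
An optimal schedule: Jul 7→Tanaka+Greco, Jul 8→Wu, Jul 9→Wu, Jul 10→Tanaka, Jul 11→Ekwueme, Jul 12→Ekwueme.
Total: 17 + 24 + 19 + 19 + 17 + 21 + 21 = $138.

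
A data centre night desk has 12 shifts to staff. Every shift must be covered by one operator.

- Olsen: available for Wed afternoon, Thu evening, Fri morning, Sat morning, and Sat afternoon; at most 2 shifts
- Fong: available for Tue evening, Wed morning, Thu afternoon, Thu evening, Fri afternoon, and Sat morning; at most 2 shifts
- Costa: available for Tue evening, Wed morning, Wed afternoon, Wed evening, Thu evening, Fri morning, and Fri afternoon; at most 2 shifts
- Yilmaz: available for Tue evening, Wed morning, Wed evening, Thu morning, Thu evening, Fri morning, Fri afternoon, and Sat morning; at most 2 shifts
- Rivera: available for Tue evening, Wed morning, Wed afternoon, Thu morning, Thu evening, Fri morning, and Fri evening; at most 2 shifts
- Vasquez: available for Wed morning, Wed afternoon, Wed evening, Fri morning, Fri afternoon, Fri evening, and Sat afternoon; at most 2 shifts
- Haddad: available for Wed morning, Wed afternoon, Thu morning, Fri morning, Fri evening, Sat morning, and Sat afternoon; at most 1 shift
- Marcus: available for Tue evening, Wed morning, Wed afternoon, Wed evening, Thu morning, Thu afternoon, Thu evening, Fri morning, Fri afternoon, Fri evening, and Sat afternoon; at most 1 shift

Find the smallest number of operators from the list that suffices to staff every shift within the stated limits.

6

12 slots to fill and no one can take more than 2, so at least ⌈12/2⌉ = 6 operators are needed.
Olsen, Fong, Costa, Yilmaz, Rivera, and Vasquez alone can cover everything: Tue evening→Fong, Wed morning→Vasquez, Wed afternoon→Costa, Wed evening→Costa, Thu morning→Yilmaz, Thu afternoon→Fong, Thu evening→Rivera, Fri morning→Vasquez, Fri afternoon→Yilmaz, Fri evening→Rivera, Sat morning→Olsen, Sat afternoon→Olsen.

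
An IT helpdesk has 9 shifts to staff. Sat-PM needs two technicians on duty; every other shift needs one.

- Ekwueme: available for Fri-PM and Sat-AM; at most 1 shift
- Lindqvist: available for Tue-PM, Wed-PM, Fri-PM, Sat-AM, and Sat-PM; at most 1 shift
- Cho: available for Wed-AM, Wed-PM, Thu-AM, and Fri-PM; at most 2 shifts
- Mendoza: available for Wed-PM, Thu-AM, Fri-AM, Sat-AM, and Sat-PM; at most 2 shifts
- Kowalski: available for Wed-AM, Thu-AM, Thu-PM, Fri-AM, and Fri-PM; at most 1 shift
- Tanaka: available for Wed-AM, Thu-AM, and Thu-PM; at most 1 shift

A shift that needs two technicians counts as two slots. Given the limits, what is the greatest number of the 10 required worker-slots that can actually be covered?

8

Total capacity across all technicians is 1+1+2+2+1+1 = 8, and 10 slots are needed, so at most 8 can be filled.
An assignment achieving 8: Tue-PM→Lindqvist, Wed-AM→Cho, Wed-PM→Cho, Thu-AM→Tanaka, Thu-PM→Kowalski, Fri-AM→Mendoza, Sat-AM→Ekwueme, Sat-PM→Mendoza.
Loads: Ekwueme 1/1, Lindqvist 1/1, Cho 2/2, Mendoza 2/2, Kowalski 1/1, Tanaka 1/1.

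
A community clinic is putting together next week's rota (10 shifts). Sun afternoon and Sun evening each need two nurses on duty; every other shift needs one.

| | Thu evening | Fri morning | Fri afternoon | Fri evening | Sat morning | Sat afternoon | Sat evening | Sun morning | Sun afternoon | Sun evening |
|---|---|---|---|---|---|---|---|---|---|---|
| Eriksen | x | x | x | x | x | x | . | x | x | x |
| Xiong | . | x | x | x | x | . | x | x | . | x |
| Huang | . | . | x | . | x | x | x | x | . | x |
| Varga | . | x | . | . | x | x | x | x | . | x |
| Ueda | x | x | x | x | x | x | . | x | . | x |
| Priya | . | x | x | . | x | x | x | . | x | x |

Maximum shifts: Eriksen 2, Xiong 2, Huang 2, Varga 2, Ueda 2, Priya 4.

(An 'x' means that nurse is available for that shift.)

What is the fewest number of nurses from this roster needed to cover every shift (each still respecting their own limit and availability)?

12 slots to fill and no one can take more than 4, so at least ⌈12/4⌉ = 3 nurses are needed.
Any 4 nurses together have capacity at most 4+2+2+2 = 10 < 12 slots, so 4 can never suffice.
Eriksen, Xiong, Huang, Varga, and Priya alone can cover everything: Thu evening→Eriksen, Fri morning→Xiong, Fri afternoon→Huang, Fri evening→Xiong, Sat morning→Priya, Sat afternoon→Huang, Sat evening→Priya, Sun morning→Varga, Sun afternoon→Eriksen+Priya, Sun evening→Varga+Priya.

5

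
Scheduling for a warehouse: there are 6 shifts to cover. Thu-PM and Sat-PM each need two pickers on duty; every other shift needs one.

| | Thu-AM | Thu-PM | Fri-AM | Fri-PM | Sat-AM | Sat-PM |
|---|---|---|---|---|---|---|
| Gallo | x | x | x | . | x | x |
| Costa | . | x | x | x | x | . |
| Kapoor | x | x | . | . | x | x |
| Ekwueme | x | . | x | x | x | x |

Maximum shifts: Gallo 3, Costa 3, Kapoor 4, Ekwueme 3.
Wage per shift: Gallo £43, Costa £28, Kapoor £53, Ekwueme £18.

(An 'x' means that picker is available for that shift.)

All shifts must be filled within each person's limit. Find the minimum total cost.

Picking the cheapest available picker for each shift independently would cost £204, but that ignores the shift limits.
An optimal schedule: Thu-AM→Ekwueme, Thu-PM→Costa+Gallo, Fri-AM→Costa, Fri-PM→Ekwueme, Sat-AM→Costa, Sat-PM→Ekwueme+Gallo.
Total: 18 + 28 + 43 + 28 + 18 + 28 + 18 + 43 = £224.

£224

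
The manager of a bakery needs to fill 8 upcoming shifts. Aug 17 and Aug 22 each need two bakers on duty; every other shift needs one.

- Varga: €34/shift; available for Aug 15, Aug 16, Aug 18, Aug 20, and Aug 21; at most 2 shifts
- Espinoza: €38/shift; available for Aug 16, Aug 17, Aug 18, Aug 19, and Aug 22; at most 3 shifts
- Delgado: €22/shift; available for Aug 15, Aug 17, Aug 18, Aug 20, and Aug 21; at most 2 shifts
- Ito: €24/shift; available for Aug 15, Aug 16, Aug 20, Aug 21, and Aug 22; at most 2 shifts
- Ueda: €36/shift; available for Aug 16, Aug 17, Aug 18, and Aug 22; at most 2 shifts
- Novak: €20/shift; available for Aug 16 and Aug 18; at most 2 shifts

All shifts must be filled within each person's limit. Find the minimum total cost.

Aug 19 can only be covered by Espinoza, so that assignment is forced.
Picking the cheapest available baker for each shift independently would cost €262, but that ignores the shift limits.
An optimal schedule: Aug 15→Delgado, Aug 16→Novak, Aug 17→Delgado+Ueda, Aug 18→Novak, Aug 19→Espinoza, Aug 20→Ito, Aug 21→Varga, Aug 22→Ito+Ueda.
Total: 22 + 20 + 22 + 36 + 20 + 38 + 24 + 34 + 24 + 36 = €276.

€276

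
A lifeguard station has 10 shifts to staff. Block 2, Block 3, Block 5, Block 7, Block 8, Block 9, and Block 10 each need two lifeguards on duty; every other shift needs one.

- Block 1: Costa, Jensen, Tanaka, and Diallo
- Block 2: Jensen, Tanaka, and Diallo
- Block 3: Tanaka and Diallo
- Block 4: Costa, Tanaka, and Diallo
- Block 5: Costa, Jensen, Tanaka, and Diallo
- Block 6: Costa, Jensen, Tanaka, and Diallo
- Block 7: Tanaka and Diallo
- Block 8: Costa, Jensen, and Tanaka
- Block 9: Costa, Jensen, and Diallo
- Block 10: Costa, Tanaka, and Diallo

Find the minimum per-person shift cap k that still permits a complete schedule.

5

With 4 lifeguards and 17 worker-slots to fill, someone must work at least ⌈17/4⌉ = 5 shifts, so k ≥ 5.
k = 5 works: Block 1→Costa, Block 2→Jensen+Tanaka, Block 3→Tanaka+Diallo, Block 4→Costa, Block 5→Jensen+Tanaka, Block 6→Jensen, Block 7→Tanaka+Diallo, Block 8→Costa+Jensen, Block 9→Costa+Jensen, Block 10→Costa+Tanaka.
Loads: Costa 5, Jensen 5, Tanaka 5, Diallo 2 — all ≤ 5.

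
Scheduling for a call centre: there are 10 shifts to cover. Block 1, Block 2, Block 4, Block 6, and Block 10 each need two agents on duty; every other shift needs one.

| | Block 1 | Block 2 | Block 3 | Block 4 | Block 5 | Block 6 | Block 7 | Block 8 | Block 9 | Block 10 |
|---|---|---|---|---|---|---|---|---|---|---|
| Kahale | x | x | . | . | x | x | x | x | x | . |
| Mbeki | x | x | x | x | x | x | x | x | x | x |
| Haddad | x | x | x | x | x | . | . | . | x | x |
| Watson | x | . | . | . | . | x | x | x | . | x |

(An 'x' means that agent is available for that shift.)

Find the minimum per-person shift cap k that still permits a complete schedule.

With 4 agents and 15 worker-slots to fill, someone must work at least ⌈15/4⌉ = 4 shifts, so k ≥ 4.
k = 4 works: Block 1→Haddad+Watson, Block 2→Kahale+Mbeki, Block 3→Mbeki, Block 4→Mbeki+Haddad, Block 5→Kahale, Block 6→Kahale+Mbeki, Block 7→Kahale, Block 8→Watson, Block 9→Haddad, Block 10→Haddad+Watson.
Loads: Kahale 4, Mbeki 4, Haddad 4, Watson 3 — all ≤ 4.

4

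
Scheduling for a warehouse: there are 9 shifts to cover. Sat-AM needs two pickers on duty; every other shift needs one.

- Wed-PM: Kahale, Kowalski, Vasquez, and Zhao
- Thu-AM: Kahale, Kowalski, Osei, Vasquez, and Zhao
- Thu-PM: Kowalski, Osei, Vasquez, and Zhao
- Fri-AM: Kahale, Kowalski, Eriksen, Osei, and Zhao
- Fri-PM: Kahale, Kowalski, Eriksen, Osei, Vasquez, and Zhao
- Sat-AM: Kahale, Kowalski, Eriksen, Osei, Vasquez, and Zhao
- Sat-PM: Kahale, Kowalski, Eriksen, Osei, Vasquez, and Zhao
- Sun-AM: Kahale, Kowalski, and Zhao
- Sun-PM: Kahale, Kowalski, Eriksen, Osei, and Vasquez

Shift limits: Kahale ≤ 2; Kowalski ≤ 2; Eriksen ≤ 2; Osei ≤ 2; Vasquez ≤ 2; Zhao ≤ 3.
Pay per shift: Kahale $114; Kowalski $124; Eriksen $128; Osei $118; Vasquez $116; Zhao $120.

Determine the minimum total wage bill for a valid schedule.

$1180

Picking the cheapest available picker for each shift independently would cost $1144, but that ignores the shift limits.
An optimal schedule: Wed-PM→Kahale, Thu-AM→Vasquez, Thu-PM→Vasquez, Fri-AM→Osei, Fri-PM→Zhao, Sat-AM→Zhao+Kowalski, Sat-PM→Zhao, Sun-AM→Kahale, Sun-PM→Osei.
Total: 114 + 116 + 116 + 118 + 120 + 120 + 124 + 120 + 114 + 118 = $1180.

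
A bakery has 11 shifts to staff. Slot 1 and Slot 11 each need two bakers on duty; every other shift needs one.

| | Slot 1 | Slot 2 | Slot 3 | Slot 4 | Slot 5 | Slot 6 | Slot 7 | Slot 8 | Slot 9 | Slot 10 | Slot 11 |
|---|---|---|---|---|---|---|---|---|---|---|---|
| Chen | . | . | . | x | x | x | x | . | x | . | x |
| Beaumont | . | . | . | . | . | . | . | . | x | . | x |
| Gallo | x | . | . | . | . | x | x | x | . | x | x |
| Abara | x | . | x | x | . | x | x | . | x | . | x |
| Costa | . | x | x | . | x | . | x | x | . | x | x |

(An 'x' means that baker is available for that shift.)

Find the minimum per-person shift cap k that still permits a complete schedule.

With 5 bakers and 13 worker-slots to fill, someone must work at least ⌈13/5⌉ = 3 shifts, so k ≥ 3.
k = 3 works: Slot 1→Gallo+Abara, Slot 2→Costa, Slot 3→Abara, Slot 4→Chen, Slot 5→Chen, Slot 6→Chen, Slot 7→Abara, Slot 8→Gallo, Slot 9→Beaumont, Slot 10→Gallo, Slot 11→Beaumont+Costa.
Loads: Chen 3, Beaumont 2, Gallo 3, Abara 3, Costa 2 — all ≤ 3.

3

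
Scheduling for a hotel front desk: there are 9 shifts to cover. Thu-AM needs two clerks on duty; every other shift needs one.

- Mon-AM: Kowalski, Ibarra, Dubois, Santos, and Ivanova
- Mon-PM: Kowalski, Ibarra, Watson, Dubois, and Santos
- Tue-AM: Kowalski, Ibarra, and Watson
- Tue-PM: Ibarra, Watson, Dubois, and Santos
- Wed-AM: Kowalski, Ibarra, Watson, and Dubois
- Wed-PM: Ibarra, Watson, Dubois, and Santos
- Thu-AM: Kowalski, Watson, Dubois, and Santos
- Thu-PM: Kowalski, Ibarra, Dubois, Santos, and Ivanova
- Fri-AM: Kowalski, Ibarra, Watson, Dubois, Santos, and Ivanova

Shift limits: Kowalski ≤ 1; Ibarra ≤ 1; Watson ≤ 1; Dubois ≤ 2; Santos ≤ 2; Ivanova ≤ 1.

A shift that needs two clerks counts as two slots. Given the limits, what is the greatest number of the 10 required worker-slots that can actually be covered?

Total capacity across all clerks is 1+1+1+2+2+1 = 8, and 10 slots are needed, so at most 8 can be filled.
An assignment achieving 8: Mon-AM→Santos, Tue-AM→Kowalski, Tue-PM→Ibarra, Wed-AM→Watson, Wed-PM→Dubois, Thu-AM→Dubois+Santos, Thu-PM→Ivanova.
Loads: Kowalski 1/1, Ibarra 1/1, Watson 1/1, Dubois 2/2, Santos 2/2, Ivanova 1/1.

8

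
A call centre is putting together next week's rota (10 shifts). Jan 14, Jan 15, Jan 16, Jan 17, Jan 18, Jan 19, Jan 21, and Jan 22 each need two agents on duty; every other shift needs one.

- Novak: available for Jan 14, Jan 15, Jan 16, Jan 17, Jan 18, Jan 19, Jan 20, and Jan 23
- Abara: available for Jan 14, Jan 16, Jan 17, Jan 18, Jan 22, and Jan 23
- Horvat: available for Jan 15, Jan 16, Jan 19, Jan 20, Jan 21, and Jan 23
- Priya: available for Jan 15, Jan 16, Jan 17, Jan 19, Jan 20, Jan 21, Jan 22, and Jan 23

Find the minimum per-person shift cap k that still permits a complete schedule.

5

With 4 agents and 18 worker-slots to fill, someone must work at least ⌈18/4⌉ = 5 shifts, so k ≥ 5.
k = 5 works: Jan 14→Novak+Abara, Jan 15→Novak+Horvat, Jan 16→Horvat+Priya, Jan 17→Novak+Abara, Jan 18→Novak+Abara, Jan 19→Novak+Horvat, Jan 20→Horvat, Jan 21→Horvat+Priya, Jan 22→Abara+Priya, Jan 23→Abara.
Loads: Novak 5, Abara 5, Horvat 5, Priya 3 — all ≤ 5.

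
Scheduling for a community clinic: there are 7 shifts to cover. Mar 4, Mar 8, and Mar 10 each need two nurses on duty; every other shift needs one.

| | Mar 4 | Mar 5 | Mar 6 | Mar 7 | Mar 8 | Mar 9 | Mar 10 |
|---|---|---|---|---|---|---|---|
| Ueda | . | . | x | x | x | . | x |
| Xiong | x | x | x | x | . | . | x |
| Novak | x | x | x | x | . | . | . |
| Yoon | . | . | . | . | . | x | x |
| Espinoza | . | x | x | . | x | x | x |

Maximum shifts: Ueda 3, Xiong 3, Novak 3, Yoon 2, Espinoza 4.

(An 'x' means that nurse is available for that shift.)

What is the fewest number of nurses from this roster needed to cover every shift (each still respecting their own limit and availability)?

10 slots to fill and no one can take more than 4, so at least ⌈10/4⌉ = 3 nurses are needed.
Shifts {Mar 4, Mar 8} need 4 slots, but among the nurses available for them (Ueda, Xiong, Novak, and Espinoza) any 3 together supply at most 3. So 3 nurses are not enough.
Ueda, Xiong, Novak, and Espinoza alone can cover everything: Mar 4→Xiong+Novak, Mar 5→Xiong, Mar 6→Novak, Mar 7→Ueda, Mar 8→Ueda+Espinoza, Mar 9→Espinoza, Mar 10→Ueda+Xiong.

4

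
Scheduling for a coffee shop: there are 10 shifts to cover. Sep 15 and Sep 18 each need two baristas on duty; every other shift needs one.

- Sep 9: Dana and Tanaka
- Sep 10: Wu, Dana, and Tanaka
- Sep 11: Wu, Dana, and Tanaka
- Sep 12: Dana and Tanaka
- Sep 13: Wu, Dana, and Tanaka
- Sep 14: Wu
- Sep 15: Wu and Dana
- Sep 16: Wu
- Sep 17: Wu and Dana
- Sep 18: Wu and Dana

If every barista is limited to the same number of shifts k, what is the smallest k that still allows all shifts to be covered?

With 3 baristas and 12 worker-slots to fill, someone must work at least ⌈12/3⌉ = 4 shifts, so k ≥ 4.
k = 4 works: Sep 9→Dana, Sep 10→Tanaka, Sep 11→Tanaka, Sep 12→Tanaka, Sep 13→Tanaka, Sep 14→Wu, Sep 15→Wu+Dana, Sep 16→Wu, Sep 17→Dana, Sep 18→Wu+Dana.
Loads: Wu 4, Dana 4, Tanaka 4 — all ≤ 4.

4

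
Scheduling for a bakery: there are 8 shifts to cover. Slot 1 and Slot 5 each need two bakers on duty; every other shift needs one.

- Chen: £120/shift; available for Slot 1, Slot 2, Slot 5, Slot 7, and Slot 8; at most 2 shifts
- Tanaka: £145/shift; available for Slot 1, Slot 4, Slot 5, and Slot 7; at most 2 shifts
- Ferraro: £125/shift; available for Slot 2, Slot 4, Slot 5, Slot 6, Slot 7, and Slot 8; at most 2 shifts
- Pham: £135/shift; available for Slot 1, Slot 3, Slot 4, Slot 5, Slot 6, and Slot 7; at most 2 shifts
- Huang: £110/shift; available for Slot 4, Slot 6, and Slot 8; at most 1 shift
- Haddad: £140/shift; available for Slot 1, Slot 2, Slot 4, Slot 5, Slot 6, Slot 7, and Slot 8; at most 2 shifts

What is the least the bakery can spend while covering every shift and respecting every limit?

Slot 3 can only be covered by Pham, so that assignment is forced.
Picking the cheapest available baker for each shift independently would cost £1205, but that ignores the shift limits.
An optimal schedule: Slot 1→Pham+Haddad, Slot 2→Chen, Slot 3→Pham, Slot 4→Ferraro, Slot 5→Haddad+Tanaka, Slot 6→Huang, Slot 7→Ferraro, Slot 8→Chen.
Total: 135 + 140 + 120 + 135 + 125 + 140 + 145 + 110 + 125 + 120 = £1295.

£1295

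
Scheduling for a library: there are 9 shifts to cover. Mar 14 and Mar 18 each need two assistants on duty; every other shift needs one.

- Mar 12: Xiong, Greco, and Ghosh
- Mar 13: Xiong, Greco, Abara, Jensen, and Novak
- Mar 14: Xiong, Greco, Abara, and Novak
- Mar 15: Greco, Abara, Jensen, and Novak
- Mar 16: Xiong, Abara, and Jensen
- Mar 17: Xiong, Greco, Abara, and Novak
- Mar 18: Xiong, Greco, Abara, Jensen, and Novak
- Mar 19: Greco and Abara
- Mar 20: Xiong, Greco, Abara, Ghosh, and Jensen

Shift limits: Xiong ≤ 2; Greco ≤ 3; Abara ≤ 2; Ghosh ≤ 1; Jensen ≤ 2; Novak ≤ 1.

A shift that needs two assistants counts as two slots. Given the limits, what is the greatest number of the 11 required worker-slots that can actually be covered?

Total capacity across all assistants is 2+3+2+1+2+1 = 11, and 11 slots are needed, so at most 11 can be filled.
An assignment achieving 11: Mar 12→Xiong, Mar 13→Jensen, Mar 14→Greco+Abara, Mar 15→Greco, Mar 16→Xiong, Mar 17→Abara, Mar 18→Jensen+Novak, Mar 19→Greco, Mar 20→Ghosh.
Loads: Xiong 2/2, Greco 3/3, Abara 2/2, Ghosh 1/1, Jensen 2/2, Novak 1/1.

11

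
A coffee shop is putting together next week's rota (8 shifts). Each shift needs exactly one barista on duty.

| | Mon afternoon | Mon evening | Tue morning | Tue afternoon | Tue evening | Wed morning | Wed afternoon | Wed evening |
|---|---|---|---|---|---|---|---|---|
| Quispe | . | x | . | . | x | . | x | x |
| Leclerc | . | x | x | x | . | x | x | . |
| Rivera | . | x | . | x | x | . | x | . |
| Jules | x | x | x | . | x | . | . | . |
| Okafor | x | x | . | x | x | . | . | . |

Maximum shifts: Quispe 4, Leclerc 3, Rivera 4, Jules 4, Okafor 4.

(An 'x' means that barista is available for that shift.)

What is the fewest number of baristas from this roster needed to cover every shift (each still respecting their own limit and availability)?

3

8 slots to fill and no one can take more than 4, so at least ⌈8/4⌉ = 2 baristas are needed.
Shifts {Mon afternoon, Wed morning, Wed evening} need 3 slots, but among the baristas available for them (Quispe, Leclerc, Jules, and Okafor) any 2 together supply at most 2. So 2 baristas are not enough.
Quispe, Leclerc, and Jules alone can cover everything: Mon afternoon→Jules, Mon evening→Quispe, Tue morning→Leclerc, Tue afternoon→Leclerc, Tue evening→Quispe, Wed morning→Leclerc, Wed afternoon→Quispe, Wed evening→Quispe.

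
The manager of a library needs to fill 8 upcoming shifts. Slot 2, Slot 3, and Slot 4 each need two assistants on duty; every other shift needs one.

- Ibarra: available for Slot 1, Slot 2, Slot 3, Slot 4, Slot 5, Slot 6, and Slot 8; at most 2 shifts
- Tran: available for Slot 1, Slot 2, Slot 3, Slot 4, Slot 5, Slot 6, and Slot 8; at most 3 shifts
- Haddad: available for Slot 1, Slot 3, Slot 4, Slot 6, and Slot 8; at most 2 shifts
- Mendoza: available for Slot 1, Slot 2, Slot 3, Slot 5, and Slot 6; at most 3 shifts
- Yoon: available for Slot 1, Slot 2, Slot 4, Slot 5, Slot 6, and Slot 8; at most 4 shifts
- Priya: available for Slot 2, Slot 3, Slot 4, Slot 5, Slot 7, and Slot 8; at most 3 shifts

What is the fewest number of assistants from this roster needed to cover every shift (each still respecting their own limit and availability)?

4

11 slots to fill and no one can take more than 4, so at least ⌈11/4⌉ = 3 assistants are needed.
Any 3 assistants together have capacity at most 4+3+3 = 10 < 11 slots, so 3 can never suffice.
Ibarra, Tran, Mendoza, and Priya alone can cover everything: Slot 1→Ibarra, Slot 2→Mendoza+Priya, Slot 3→Mendoza+Priya, Slot 4→Ibarra+Tran, Slot 5→Mendoza, Slot 6→Tran, Slot 7→Priya, Slot 8→Tran.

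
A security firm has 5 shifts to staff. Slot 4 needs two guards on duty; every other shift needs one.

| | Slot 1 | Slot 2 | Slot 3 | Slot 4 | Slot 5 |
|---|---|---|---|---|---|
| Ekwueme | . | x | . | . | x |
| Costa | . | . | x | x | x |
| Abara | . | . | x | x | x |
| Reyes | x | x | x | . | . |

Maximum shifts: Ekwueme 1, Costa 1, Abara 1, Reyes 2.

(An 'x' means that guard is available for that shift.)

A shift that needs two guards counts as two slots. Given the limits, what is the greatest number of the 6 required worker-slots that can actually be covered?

5

Total capacity across all guards is 1+1+1+2 = 5, and 6 slots are needed, so at most 5 can be filled.
An assignment achieving 5: Slot 1→Reyes, Slot 2→Ekwueme, Slot 3→Reyes, Slot 4→Costa+Abara.
Loads: Ekwueme 1/1, Costa 1/1, Abara 1/1, Reyes 2/2.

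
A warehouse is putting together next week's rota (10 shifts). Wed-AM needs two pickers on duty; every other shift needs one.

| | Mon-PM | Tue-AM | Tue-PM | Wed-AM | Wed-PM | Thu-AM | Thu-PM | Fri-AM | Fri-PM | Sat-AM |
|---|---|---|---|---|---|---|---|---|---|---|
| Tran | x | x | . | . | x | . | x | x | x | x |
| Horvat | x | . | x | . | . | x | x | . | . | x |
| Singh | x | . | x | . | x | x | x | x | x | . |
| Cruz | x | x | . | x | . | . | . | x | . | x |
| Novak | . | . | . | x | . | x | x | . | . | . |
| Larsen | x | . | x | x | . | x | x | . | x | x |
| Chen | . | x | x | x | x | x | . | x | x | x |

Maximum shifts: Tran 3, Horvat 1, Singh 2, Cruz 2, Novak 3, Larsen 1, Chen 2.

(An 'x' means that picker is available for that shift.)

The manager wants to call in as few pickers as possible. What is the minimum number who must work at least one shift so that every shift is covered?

5

11 slots to fill and no one can take more than 3, so at least ⌈11/3⌉ = 4 pickers are needed.
Any 4 pickers together have capacity at most 3+3+2+2 = 10 < 11 slots, so 4 can never suffice.
Tran, Horvat, Singh, Cruz, and Novak alone can cover everything: Mon-PM→Singh, Tue-AM→Tran, Tue-PM→Horvat, Wed-AM→Cruz+Novak, Wed-PM→Tran, Thu-AM→Novak, Thu-PM→Novak, Fri-AM→Singh, Fri-PM→Tran, Sat-AM→Cruz.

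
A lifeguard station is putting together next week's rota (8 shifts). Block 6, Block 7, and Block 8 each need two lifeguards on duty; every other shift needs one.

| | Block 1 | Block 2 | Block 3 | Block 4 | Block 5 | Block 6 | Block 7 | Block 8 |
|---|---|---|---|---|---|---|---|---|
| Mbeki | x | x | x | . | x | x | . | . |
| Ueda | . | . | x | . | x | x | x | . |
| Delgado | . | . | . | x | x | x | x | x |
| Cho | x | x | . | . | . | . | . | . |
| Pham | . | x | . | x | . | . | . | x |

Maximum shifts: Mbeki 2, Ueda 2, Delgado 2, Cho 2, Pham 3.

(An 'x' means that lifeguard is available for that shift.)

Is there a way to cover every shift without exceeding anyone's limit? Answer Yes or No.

Total capacity is 11 and 11 slots are needed, so capacity alone doesn't rule it out.
Shifts {Block 3, Block 5, Block 6, Block 7, Block 8} need 8 worker-slots in total, but the lifeguards available for any of those shifts (Mbeki, Ueda, Delgado, and Pham) can supply at most 7 among them. So no valid schedule exists.

No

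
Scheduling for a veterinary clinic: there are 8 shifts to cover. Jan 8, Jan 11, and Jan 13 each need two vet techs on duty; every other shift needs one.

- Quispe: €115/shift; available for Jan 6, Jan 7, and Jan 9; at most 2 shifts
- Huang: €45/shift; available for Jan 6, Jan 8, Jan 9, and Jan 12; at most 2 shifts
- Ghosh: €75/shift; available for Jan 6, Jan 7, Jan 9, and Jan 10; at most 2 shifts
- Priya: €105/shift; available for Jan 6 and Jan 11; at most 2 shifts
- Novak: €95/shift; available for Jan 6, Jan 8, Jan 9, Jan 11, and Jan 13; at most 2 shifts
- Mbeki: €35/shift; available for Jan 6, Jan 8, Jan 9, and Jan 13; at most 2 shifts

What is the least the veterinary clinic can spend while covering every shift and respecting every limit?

€825

Jan 10 can only be covered by Ghosh, so that assignment is forced.
Jan 11 can only be covered by Priya and Novak, so that assignment is forced.
Jan 12 can only be covered by Huang, so that assignment is forced.
Picking the cheapest available vet tech for each shift independently would cost €675, but that ignores the shift limits.
An optimal schedule: Jan 6→Priya, Jan 7→Ghosh, Jan 8→Mbeki+Huang, Jan 9→Quispe, Jan 10→Ghosh, Jan 11→Novak+Priya, Jan 12→Huang, Jan 13→Mbeki+Novak.
Total: 105 + 75 + 35 + 45 + 115 + 75 + 95 + 105 + 45 + 35 + 95 = €825.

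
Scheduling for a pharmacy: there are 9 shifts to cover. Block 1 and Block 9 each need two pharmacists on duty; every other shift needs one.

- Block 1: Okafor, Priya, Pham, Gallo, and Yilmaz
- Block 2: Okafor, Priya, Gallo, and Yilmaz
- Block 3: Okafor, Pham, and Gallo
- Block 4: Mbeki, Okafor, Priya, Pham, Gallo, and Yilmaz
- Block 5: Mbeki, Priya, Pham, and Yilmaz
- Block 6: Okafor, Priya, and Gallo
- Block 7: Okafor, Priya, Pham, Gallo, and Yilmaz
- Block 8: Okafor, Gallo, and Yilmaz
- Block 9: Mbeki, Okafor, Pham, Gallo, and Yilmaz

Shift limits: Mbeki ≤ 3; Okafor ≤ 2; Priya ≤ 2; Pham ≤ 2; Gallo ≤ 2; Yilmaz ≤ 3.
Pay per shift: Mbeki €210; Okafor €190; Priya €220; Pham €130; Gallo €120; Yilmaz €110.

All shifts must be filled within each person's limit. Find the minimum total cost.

€1630

Picking the cheapest available pharmacist for each shift independently would cost €1250, but that ignores the shift limits.
An optimal schedule: Block 1→Pham+Okafor, Block 2→Yilmaz, Block 3→Gallo, Block 4→Mbeki, Block 5→Yilmaz, Block 6→Gallo, Block 7→Pham, Block 8→Yilmaz, Block 9→Okafor+Mbeki.
Total: 130 + 190 + 110 + 120 + 210 + 110 + 120 + 130 + 110 + 190 + 210 = €1630.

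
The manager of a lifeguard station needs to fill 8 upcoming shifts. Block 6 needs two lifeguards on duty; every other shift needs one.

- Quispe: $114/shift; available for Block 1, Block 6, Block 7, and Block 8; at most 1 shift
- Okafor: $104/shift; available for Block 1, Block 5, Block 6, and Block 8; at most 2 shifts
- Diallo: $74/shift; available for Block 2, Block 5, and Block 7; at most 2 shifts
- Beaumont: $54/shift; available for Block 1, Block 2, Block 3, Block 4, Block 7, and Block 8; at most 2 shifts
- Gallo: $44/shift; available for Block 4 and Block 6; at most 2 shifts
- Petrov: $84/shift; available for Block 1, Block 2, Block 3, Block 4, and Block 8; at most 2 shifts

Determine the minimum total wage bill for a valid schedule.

Picking the cheapest available lifeguard for each shift independently would cost $536, but that ignores the shift limits.
An optimal schedule: Block 1→Petrov, Block 2→Beaumont, Block 3→Beaumont, Block 4→Gallo, Block 5→Diallo, Block 6→Gallo+Okafor, Block 7→Diallo, Block 8→Petrov.
Total: 84 + 54 + 54 + 44 + 74 + 44 + 104 + 74 + 84 = $616.

$616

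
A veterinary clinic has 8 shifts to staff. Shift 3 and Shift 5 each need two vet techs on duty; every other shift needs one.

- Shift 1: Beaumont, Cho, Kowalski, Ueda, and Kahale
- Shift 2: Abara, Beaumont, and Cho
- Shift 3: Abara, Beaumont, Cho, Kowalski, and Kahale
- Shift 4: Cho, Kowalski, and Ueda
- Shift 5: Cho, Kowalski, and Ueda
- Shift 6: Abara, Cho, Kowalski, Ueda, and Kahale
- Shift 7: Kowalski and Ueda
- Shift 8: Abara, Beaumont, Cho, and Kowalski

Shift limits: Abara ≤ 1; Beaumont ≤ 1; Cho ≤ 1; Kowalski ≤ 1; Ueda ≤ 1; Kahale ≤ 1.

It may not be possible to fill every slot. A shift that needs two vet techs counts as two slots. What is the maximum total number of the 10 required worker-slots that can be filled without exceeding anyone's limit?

Total capacity across all vet techs is 1+1+1+1+1+1 = 6, and 10 slots are needed, so at most 6 can be filled.
An assignment achieving 6: Shift 1→Kahale, Shift 2→Abara, Shift 4→Cho, Shift 5→Ueda, Shift 7→Kowalski, Shift 8→Beaumont.
Loads: Abara 1/1, Beaumont 1/1, Cho 1/1, Kowalski 1/1, Ueda 1/1, Kahale 1/1.

6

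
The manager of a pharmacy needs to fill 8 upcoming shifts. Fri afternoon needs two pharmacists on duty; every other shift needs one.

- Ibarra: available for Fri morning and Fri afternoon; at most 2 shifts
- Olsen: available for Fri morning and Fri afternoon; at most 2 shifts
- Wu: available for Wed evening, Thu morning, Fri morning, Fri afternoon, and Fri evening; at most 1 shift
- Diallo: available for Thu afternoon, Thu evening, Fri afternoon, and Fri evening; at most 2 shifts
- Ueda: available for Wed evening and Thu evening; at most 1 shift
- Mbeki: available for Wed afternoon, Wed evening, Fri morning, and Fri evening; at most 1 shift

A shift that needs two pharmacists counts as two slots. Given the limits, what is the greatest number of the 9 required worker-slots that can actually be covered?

Total capacity across all pharmacists is 2+2+1+2+1+1 = 9, and 9 slots are needed, so at most 9 can be filled.
An assignment achieving 8: Wed afternoon→Mbeki, Wed evening→Ueda, Thu morning→Wu, Thu afternoon→Diallo, Thu evening→Diallo, Fri morning→Ibarra, Fri afternoon→Ibarra+Olsen.
Loads: Ibarra 2/2, Olsen 1/2, Wu 1/1, Diallo 2/2, Ueda 1/1, Mbeki 1/1.

8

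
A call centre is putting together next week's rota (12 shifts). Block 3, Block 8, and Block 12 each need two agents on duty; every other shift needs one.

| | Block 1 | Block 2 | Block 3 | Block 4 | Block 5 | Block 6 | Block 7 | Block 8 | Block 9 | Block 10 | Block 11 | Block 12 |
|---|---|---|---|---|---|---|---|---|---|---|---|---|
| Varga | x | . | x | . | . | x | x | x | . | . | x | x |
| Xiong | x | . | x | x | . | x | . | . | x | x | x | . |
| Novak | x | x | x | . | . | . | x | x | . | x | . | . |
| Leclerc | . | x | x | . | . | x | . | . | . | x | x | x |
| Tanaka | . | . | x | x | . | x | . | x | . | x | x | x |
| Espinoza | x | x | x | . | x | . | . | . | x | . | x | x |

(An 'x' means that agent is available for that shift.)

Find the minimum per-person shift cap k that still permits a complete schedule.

With 6 agents and 15 worker-slots to fill, someone must work at least ⌈15/6⌉ = 3 shifts, so k ≥ 3.
k = 3 works: Block 1→Varga, Block 2→Novak, Block 3→Leclerc+Tanaka, Block 4→Xiong, Block 5→Espinoza, Block 6→Xiong, Block 7→Varga, Block 8→Varga+Novak, Block 9→Xiong, Block 10→Novak, Block 11→Leclerc, Block 12→Leclerc+Tanaka.
Loads: Varga 3, Xiong 3, Novak 3, Leclerc 3, Tanaka 2, Espinoza 1 — all ≤ 3.

3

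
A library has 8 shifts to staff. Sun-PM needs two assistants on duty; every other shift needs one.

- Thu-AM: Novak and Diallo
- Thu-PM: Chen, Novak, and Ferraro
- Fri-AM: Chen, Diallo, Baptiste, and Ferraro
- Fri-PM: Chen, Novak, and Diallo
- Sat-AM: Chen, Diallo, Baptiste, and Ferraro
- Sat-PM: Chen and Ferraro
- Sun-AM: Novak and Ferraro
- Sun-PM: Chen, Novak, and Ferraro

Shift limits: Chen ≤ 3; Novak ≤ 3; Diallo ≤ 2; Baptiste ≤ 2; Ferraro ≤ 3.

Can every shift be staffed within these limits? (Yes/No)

One valid schedule: Thu-AM→Novak, Thu-PM→Chen, Fri-AM→Diallo, Fri-PM→Chen, Sat-AM→Diallo, Sat-PM→Chen, Sun-AM→Novak, Sun-PM→Novak+Ferraro.
Loads: Chen 3/3, Novak 3/3, Diallo 2/2, Baptiste 0/2, Ferraro 1/3 — all within limits.

Yes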